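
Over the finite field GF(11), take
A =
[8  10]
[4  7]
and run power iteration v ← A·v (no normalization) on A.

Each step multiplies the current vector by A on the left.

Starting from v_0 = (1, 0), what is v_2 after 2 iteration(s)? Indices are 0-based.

v_0 = (1, 0).
v_1 = A·v_0 = (8, 4).
v_2 = A·v_1 = (5, 5).

v_2 = (5, 5)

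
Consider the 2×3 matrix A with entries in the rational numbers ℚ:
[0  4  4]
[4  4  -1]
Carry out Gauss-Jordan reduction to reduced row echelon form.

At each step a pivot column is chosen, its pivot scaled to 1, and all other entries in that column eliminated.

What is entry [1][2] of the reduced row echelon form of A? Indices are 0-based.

step 1: exchange rows 0,1
step 1: normalize row 0 (÷4) = (1, 1, -1/4)
step 2: normalize row 1 (÷4) = (0, 1, 1)
  row 0: subtract 1×row1 = (1, 0, -5/4)

M[1][2] = 1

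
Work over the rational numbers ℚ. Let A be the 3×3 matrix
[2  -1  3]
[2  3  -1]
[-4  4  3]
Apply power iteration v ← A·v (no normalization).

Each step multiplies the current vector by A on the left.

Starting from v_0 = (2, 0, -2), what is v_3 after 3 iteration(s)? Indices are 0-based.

v_3 = (-162, -10, 290)

v_0 = (2, 0, -2).
v_1 = A·v_0 = (-2, 6, -14).
v_2 = A·v_1 = (-52, 28, -10).
v_3 = A·v_2 = (-162, -10, 290).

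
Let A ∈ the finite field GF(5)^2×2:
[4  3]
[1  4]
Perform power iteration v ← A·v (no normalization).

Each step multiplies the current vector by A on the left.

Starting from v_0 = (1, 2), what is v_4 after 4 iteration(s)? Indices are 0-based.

v_0 = (1, 2).
v_1 = A·v_0 = (0, 4).
v_2 = A·v_1 = (2, 1).
v_3 = A·v_2 = (1, 1).
v_4 = A·v_3 = (2, 0).

v_4 = (2, 0)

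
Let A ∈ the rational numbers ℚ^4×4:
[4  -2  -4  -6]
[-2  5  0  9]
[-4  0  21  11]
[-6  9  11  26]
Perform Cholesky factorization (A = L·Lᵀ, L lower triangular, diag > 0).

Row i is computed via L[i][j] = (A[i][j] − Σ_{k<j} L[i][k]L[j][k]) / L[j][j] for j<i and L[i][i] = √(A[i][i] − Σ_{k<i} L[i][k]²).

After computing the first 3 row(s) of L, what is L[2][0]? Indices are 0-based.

Step 1: L[0][0] = √(4) = 2.
  L[1][0] = (-2) / L[0][0] = -1.
Step 2: L[1][1] = √(4) = 2.
  L[2][0] = (-4) / L[0][0] = -2.
  L[2][1] = (-2) / L[1][1] = -1.
Step 3: L[2][2] = √(16) = 4.

L[2][0] = -2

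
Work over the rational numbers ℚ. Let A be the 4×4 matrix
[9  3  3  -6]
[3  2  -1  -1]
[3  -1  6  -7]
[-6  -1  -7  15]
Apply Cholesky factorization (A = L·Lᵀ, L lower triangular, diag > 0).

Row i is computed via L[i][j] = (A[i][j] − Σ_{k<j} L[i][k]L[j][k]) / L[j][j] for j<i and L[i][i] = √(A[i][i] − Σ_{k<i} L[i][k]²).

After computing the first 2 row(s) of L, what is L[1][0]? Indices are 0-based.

L[1][0] = 1

Step 1: L[0][0] = √(9) = 3.
  L[1][0] = (3) / L[0][0] = 1.
Step 2: L[1][1] = √(1) = 1.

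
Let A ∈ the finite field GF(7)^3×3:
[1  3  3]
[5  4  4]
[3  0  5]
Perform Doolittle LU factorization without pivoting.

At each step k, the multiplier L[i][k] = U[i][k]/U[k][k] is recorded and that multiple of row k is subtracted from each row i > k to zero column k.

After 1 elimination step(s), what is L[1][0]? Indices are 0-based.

Step 1: pivot at (0,0) is 1.
  row1 ← row1 − (5)·row0  ⇒  L[1][0]=5, U row1=(0, 3, 3)
  row2 ← row2 − (3)·row0  ⇒  L[2][0]=3, U row2=(0, 5, 3)

L[1][0] = 5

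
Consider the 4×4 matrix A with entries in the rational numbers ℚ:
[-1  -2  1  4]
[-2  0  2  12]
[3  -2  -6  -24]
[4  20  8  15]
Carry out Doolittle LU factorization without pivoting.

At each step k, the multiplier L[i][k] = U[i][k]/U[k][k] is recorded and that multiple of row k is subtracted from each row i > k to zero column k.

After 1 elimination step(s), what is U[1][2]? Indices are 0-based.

U[1][2] = 0

[col 0] pivot -1
  R1 -= 2*R0 → (0, 4, 0, 4)  (L[1][0] := 2)
  R2 -= -3*R0 → (0, -8, -3, -12)  (L[2][0] := -3)
  R3 -= -4*R0 → (0, 12, 12, 31)  (L[3][0] := -4)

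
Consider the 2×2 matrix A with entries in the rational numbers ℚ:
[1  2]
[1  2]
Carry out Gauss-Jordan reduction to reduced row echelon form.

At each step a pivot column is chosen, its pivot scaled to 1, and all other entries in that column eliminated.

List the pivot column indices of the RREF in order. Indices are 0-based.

pivot columns: 0

[1] R0 /= 1  ⇒  (1, 2)
     R1 -= 1·R0  ⇒  (0, 0)
column 1 empty below row 1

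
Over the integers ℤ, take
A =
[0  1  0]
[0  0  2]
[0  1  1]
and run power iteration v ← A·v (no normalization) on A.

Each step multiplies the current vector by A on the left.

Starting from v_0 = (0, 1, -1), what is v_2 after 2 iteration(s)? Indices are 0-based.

v_0 = (0, 1, -1).
v_1 = A·v_0 = (1, -2, 0).
v_2 = A·v_1 = (-2, 0, -2).

v_2 = (-2, 0, -2)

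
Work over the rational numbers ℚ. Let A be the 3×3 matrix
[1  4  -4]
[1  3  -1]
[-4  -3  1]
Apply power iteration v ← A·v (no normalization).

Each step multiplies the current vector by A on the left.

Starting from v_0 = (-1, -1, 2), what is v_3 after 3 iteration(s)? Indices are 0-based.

v_0 = (-1, -1, 2).
v_1 = A·v_0 = (-13, -6, 9).
v_2 = A·v_1 = (-73, -40, 79).
v_3 = A·v_2 = (-549, -272, 491).

v_3 = (-549, -272, 491)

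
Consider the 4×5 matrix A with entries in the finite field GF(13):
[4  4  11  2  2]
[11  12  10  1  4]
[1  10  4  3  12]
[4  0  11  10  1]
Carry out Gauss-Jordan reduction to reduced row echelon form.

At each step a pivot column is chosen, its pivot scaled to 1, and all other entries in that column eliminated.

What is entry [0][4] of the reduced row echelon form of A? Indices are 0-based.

M[0][4] = 0

[1] R0 /= 4  ⇒  (1, 1, 6, 7, 7)
     R1 -= 11·R0  ⇒  (0, 1, 9, 2, 5)
     R2 -= 1·R0  ⇒  (0, 9, 11, 9, 5)
     R3 -= 4·R0  ⇒  (0, 9, 0, 8, 12)
[2] R1 /= 1  ⇒  (0, 1, 9, 2, 5)
     R0 -= 1·R1  ⇒  (1, 0, 10, 5, 2)
     R2 -= 9·R1  ⇒  (0, 0, 8, 4, 12)
     R3 -= 9·R1  ⇒  (0, 0, 10, 3, 6)
[3] R2 /= 8  ⇒  (0, 0, 1, 7, 8)
     R0 -= 10·R2  ⇒  (1, 0, 0, 0, 0)
     R1 -= 9·R2  ⇒  (0, 1, 0, 4, 11)
     R3 -= 10·R2  ⇒  (0, 0, 0, 11, 4)
[4] R3 /= 11  ⇒  (0, 0, 0, 1, 11)
     R1 -= 4·R3  ⇒  (0, 1, 0, 0, 6)
     R2 -= 7·R3  ⇒  (0, 0, 1, 0, 9)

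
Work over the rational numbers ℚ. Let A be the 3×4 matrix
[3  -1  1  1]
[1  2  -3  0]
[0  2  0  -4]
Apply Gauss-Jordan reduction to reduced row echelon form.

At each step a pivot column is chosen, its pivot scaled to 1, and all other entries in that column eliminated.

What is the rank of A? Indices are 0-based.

rank = 3

pivot(0,0)=3: scale R0 → (1, -1/3, 1/3, 1/3)
  clear (1,0): R1 −= (1)R0 → (0, 7/3, -10/3, -1/3)
pivot(1,1)=7/3: scale R1 → (0, 1, -10/7, -1/7)
  clear (0,1): R0 −= (-1/3)R1 → (1, 0, -1/7, 2/7)
  clear (2,1): R2 −= (2)R1 → (0, 0, 20/7, -26/7)
pivot(2,2)=20/7: scale R2 → (0, 0, 1, -13/10)
  clear (0,2): R0 −= (-1/7)R2 → (1, 0, 0, 1/10)
  clear (1,2): R1 −= (-10/7)R2 → (0, 1, 0, -2)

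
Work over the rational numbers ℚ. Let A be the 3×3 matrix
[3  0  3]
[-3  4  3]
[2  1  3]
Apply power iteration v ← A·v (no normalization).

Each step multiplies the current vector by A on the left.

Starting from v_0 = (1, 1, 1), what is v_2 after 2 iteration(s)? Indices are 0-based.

v_0 = (1, 1, 1).
v_1 = A·v_0 = (6, 4, 6).
v_2 = A·v_1 = (36, 16, 34).

v_2 = (36, 16, 34)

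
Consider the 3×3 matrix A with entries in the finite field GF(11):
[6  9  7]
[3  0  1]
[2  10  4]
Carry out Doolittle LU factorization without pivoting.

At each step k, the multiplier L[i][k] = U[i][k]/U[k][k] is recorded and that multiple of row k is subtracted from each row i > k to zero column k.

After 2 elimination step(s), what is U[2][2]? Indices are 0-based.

U[2][2] = 10

Step 1: pivot at (0,0) is 6.
  row1 ← row1 − (6)·row0  ⇒  L[1][0]=6, U row1=(0, 1, 3)
  row2 ← row2 − (4)·row0  ⇒  L[2][0]=4, U row2=(0, 7, 9)
Step 2: pivot at (1,1) is 1.
  row2 ← row2 − (7)·row1  ⇒  L[2][1]=7, U row2=(0, 0, 10)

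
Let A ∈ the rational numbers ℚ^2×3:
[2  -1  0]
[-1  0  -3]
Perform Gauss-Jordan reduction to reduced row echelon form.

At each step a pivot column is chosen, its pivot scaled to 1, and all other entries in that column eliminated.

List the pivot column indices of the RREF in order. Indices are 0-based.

step 1: normalize row 0 (÷2) = (1, -1/2, 0)
  row 1: subtract -1×row0 = (0, -1/2, -3)
step 2: normalize row 1 (÷-1/2) = (0, 1, 6)
  row 0: subtract -1/2×row1 = (1, 0, 3)

pivot columns: 0, 1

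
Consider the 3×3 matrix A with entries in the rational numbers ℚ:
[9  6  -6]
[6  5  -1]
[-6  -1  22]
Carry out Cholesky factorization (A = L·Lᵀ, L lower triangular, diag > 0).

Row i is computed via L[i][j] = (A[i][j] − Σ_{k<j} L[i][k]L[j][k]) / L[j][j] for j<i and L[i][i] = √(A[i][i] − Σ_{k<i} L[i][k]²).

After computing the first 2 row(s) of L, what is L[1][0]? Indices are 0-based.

Step 1: L[0][0] = √(9) = 3.
  L[1][0] = (6) / L[0][0] = 2.
Step 2: L[1][1] = √(1) = 1.

L[1][0] = 2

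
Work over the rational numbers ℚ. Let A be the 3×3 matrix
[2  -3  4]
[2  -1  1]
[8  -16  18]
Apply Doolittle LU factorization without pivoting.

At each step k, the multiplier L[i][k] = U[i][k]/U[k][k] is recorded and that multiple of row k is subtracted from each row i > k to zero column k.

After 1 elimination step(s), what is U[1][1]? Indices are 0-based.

[col 0] pivot 2
  R1 -= 1*R0 → (0, 2, -3)  (L[1][0] := 1)
  R2 -= 4*R0 → (0, -4, 2)  (L[2][0] := 4)

U[1][1] = 2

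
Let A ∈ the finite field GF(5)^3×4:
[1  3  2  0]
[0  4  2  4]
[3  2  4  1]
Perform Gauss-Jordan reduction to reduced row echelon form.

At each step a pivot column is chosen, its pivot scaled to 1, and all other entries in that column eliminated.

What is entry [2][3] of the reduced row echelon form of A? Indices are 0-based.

M[2][3] = 2

step 1: normalize row 0 (÷1) = (1, 3, 2, 0)
  row 2: subtract 3×row0 = (0, 3, 3, 1)
step 2: normalize row 1 (÷4) = (0, 1, 3, 1)
  row 0: subtract 3×row1 = (1, 0, 3, 2)
  row 2: subtract 3×row1 = (0, 0, 4, 3)
step 3: normalize row 2 (÷4) = (0, 0, 1, 2)
  row 0: subtract 3×row2 = (1, 0, 0, 1)
  row 1: subtract 3×row2 = (0, 1, 0, 0)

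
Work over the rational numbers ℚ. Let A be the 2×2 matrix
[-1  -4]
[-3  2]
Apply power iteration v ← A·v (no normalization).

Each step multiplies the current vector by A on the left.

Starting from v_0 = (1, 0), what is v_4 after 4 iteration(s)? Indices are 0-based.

v_0 = (1, 0).
v_1 = A·v_0 = (-1, -3).
v_2 = A·v_1 = (13, -3).
v_3 = A·v_2 = (-1, -45).
v_4 = A·v_3 = (181, -87).

v_4 = (181, -87)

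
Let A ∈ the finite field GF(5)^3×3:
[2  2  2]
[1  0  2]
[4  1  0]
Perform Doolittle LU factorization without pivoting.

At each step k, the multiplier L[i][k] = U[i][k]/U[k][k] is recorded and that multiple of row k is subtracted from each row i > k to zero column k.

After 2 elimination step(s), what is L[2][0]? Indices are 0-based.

L[2][0] = 2

[col 0] pivot 2
  R1 -= 3*R0 → (0, 4, 1)  (L[1][0] := 3)
  R2 -= 2*R0 → (0, 2, 1)  (L[2][0] := 2)
[col 1] pivot 4
  R2 -= 3*R1 → (0, 0, 3)  (L[2][1] := 3)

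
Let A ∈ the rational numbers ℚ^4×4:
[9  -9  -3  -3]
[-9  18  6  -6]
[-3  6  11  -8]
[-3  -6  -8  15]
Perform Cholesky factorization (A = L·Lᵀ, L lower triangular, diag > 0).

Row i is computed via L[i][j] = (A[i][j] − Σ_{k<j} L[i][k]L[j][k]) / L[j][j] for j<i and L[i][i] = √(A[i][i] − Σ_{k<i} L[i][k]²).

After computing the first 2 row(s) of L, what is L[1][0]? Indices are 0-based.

Step 1: L[0][0] = √(9) = 3.
  L[1][0] = (-9) / L[0][0] = -3.
Step 2: L[1][1] = √(9) = 3.

L[1][0] = -3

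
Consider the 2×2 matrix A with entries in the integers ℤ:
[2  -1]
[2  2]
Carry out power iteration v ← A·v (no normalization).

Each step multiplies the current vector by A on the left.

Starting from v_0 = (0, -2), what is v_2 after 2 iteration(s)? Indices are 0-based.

v_0 = (0, -2).
v_1 = A·v_0 = (2, -4).
v_2 = A·v_1 = (8, -4).

v_2 = (8, -4)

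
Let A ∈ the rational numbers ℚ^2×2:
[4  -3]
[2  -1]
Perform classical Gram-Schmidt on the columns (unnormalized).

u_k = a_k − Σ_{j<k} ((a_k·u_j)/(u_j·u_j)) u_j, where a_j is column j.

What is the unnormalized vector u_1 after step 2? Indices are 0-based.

Step 1: u_0 = a_0 = (4, 2).
Step 2: u_1 = a_1 − (-7/10)·u_0 = (-1/5, 2/5).

u_1 = (-1/5, 2/5)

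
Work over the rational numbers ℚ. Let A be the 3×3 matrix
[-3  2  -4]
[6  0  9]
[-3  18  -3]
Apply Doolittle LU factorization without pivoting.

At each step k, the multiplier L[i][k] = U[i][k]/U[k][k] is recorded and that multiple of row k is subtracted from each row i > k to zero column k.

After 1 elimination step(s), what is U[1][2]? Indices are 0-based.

Step 1: pivot at (0,0) is -3.
  row1 ← row1 − (-2)·row0  ⇒  L[1][0]=-2, U row1=(0, 4, 1)
  row2 ← row2 − (1)·row0  ⇒  L[2][0]=1, U row2=(0, 16, 1)

U[1][2] = 1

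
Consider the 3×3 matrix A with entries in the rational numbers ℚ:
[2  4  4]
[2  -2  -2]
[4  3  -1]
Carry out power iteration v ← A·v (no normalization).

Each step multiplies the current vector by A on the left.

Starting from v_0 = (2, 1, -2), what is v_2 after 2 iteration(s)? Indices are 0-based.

v_2 = (76, -38, 5)

v_0 = (2, 1, -2).
v_1 = A·v_0 = (0, 6, 13).
v_2 = A·v_1 = (76, -38, 5).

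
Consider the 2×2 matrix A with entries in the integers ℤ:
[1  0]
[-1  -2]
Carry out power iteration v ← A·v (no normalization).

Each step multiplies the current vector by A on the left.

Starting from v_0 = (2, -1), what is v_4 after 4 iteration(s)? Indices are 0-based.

v_0 = (2, -1).
v_1 = A·v_0 = (2, 0).
v_2 = A·v_1 = (2, -2).
v_3 = A·v_2 = (2, 2).
v_4 = A·v_3 = (2, -6).

v_4 = (2, -6)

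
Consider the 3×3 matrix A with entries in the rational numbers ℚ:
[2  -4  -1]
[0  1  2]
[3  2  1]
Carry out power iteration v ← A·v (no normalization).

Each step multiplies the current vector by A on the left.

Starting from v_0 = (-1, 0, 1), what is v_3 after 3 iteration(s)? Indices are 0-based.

v_3 = (-9, -16, -47)

v_0 = (-1, 0, 1).
v_1 = A·v_0 = (-3, 2, -2).
v_2 = A·v_1 = (-12, -2, -7).
v_3 = A·v_2 = (-9, -16, -47).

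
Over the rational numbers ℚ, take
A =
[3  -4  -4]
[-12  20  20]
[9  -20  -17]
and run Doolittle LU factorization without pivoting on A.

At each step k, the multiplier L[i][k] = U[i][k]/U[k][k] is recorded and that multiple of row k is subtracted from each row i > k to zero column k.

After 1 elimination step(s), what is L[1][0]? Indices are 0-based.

L[1][0] = -4

k=0: U[0][0]=3
  eliminate (1,0): mult=-4, new row 1: (0, 4, 4); set L[1][0]=-4
  eliminate (2,0): mult=3, new row 2: (0, -8, -5); set L[2][0]=3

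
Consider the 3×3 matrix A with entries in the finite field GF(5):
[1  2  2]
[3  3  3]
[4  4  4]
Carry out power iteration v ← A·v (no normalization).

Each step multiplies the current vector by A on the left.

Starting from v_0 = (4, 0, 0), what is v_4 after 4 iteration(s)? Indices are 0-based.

v_0 = (4, 0, 0).
v_1 = A·v_0 = (4, 2, 1).
v_2 = A·v_1 = (0, 1, 3).
v_3 = A·v_2 = (3, 2, 1).
v_4 = A·v_3 = (4, 3, 4).

v_4 = (4, 3, 4)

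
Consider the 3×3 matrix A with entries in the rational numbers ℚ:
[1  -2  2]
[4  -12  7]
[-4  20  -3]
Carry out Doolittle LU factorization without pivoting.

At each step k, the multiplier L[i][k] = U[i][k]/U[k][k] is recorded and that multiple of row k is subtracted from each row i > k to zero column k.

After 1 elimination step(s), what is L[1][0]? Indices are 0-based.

Step 1: pivot at (0,0) is 1.
  row1 ← row1 − (4)·row0  ⇒  L[1][0]=4, U row1=(0, -4, -1)
  row2 ← row2 − (-4)·row0  ⇒  L[2][0]=-4, U row2=(0, 12, 5)

L[1][0] = 4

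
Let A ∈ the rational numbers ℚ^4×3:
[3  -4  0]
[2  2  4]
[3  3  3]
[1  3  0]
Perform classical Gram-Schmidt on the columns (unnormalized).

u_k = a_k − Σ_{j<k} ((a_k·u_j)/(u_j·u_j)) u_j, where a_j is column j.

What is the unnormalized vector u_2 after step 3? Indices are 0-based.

u_2 = (-17/33, 815/429, -43/286, -119/66)

Step 1: u_0 = a_0 = (3, 2, 3, 1).
Step 2: u_1 = a_1 − (4/23)·u_0 = (-104/23, 38/23, 57/23, 65/23).
Step 3: u_2 = a_2 − (17/23)·u_0 − (323/858)·u_1 = (-17/33, 815/429, -43/286, -119/66).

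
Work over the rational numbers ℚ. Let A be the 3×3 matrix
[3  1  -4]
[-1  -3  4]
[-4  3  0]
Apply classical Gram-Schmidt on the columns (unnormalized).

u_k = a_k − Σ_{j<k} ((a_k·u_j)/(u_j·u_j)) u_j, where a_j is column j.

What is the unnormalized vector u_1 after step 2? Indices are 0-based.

Step 1: u_0 = a_0 = (3, -1, -4).
Step 2: u_1 = a_1 − (-3/13)·u_0 = (22/13, -42/13, 27/13).

u_1 = (22/13, -42/13, 27/13)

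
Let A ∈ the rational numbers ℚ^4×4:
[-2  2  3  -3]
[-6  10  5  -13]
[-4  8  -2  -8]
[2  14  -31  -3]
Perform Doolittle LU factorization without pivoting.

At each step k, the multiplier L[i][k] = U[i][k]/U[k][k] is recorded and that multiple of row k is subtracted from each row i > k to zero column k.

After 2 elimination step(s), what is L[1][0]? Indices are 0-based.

L[1][0] = 3

Step 1: pivot at (0,0) is -2.
  row1 ← row1 − (3)·row0  ⇒  L[1][0]=3, U row1=(0, 4, -4, -4)
  row2 ← row2 − (2)·row0  ⇒  L[2][0]=2, U row2=(0, 4, -8, -2)
  row3 ← row3 − (-1)·row0  ⇒  L[3][0]=-1, U row3=(0, 16, -28, -6)
Step 2: pivot at (1,1) is 4.
  row2 ← row2 − (1)·row1  ⇒  L[2][1]=1, U row2=(0, 0, -4, 2)
  row3 ← row3 − (4)·row1  ⇒  L[3][1]=4, U row3=(0, 0, -12, 10)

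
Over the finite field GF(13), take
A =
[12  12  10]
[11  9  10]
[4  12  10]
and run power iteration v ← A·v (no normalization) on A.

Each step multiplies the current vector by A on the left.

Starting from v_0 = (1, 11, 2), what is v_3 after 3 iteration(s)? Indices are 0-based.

v_0 = (1, 11, 2).
v_1 = A·v_0 = (8, 0, 0).
v_2 = A·v_1 = (5, 10, 6).
v_3 = A·v_2 = (6, 10, 5).

v_3 = (6, 10, 5)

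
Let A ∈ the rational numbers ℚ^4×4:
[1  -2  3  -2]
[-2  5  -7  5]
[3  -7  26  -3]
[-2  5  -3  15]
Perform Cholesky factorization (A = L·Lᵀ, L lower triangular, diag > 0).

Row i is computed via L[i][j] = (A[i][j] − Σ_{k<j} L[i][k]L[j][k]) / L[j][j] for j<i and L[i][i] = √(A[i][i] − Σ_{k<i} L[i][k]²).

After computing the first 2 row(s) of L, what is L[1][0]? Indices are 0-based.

L[1][0] = -2

Step 1: L[0][0] = √(1) = 1.
  L[1][0] = (-2) / L[0][0] = -2.
Step 2: L[1][1] = √(1) = 1.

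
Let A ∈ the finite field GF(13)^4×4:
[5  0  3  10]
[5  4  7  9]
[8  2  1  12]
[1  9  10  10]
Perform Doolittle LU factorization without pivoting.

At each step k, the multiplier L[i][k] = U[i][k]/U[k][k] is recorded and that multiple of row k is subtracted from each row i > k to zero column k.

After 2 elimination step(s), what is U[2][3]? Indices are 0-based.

[col 0] pivot 5
  R1 -= 1*R0 → (0, 4, 4, 12)  (L[1][0] := 1)
  R2 -= 12*R0 → (0, 2, 4, 9)  (L[2][0] := 12)
  R3 -= 8*R0 → (0, 9, 12, 8)  (L[3][0] := 8)
[col 1] pivot 4
  R2 -= 7*R1 → (0, 0, 2, 3)  (L[2][1] := 7)
  R3 -= 12*R1 → (0, 0, 3, 7)  (L[3][1] := 12)

U[2][3] = 3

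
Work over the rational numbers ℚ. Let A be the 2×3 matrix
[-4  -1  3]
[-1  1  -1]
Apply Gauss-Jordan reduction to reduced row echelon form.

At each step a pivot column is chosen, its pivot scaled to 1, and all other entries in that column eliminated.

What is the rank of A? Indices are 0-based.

rank = 2

step 1: normalize row 0 (÷-4) = (1, 1/4, -3/4)
  row 1: subtract -1×row0 = (0, 5/4, -7/4)
step 2: normalize row 1 (÷5/4) = (0, 1, -7/5)
  row 0: subtract 1/4×row1 = (1, 0, -2/5)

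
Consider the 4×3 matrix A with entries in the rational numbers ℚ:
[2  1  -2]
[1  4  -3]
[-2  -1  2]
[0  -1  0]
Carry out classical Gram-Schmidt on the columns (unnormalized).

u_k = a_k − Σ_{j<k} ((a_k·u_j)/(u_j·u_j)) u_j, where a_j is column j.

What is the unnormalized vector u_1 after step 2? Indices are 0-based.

u_1 = (-7/9, 28/9, 7/9, -1)

Step 1: u_0 = a_0 = (2, 1, -2, 0).
Step 2: u_1 = a_1 − (8/9)·u_0 = (-7/9, 28/9, 7/9, -1).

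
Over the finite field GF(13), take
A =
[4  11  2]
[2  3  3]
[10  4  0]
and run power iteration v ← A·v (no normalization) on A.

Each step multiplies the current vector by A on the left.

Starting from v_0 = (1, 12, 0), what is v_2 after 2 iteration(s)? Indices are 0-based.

v_0 = (1, 12, 0).
v_1 = A·v_0 = (6, 12, 6).
v_2 = A·v_1 = (12, 1, 4).

v_2 = (12, 1, 4)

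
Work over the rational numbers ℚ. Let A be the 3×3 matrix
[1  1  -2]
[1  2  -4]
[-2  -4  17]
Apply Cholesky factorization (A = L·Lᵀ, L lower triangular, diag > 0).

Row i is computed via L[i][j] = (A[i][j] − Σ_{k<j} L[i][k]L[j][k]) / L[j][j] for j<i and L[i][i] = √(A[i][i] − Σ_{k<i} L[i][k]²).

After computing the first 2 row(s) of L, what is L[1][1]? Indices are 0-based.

Step 1: L[0][0] = √(1) = 1.
  L[1][0] = (1) / L[0][0] = 1.
Step 2: L[1][1] = √(1) = 1.

L[1][1] = 1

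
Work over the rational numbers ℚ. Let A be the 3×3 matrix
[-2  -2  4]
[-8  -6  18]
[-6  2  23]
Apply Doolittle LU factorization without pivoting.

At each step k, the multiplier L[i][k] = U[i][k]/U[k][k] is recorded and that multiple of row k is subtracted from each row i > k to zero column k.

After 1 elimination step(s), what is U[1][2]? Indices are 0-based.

U[1][2] = 2

Step 1: pivot at (0,0) is -2.
  row1 ← row1 − (4)·row0  ⇒  L[1][0]=4, U row1=(0, 2, 2)
  row2 ← row2 − (3)·row0  ⇒  L[2][0]=3, U row2=(0, 8, 11)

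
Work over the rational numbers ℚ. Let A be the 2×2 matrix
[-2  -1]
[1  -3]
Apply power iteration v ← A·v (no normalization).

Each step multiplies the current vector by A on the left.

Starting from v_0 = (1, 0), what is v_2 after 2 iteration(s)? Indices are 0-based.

v_2 = (3, -5)

v_0 = (1, 0).
v_1 = A·v_0 = (-2, 1).
v_2 = A·v_1 = (3, -5).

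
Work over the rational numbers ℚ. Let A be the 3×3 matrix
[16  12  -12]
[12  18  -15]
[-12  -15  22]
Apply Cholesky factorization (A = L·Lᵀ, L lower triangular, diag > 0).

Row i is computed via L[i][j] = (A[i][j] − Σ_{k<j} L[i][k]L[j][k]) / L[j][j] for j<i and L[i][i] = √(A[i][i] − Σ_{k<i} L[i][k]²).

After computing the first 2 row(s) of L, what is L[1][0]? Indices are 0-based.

L[1][0] = 3

Step 1: L[0][0] = √(16) = 4.
  L[1][0] = (12) / L[0][0] = 3.
Step 2: L[1][1] = √(9) = 3.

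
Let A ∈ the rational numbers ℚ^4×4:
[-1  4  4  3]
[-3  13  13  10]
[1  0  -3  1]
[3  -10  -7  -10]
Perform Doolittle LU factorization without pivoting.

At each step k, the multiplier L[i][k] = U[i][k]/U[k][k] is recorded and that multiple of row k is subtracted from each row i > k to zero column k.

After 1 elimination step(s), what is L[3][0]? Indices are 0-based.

[col 0] pivot -1
  R1 -= 3*R0 → (0, 1, 1, 1)  (L[1][0] := 3)
  R2 -= -1*R0 → (0, 4, 1, 4)  (L[2][0] := -1)
  R3 -= -3*R0 → (0, 2, 5, -1)  (L[3][0] := -3)

L[3][0] = -3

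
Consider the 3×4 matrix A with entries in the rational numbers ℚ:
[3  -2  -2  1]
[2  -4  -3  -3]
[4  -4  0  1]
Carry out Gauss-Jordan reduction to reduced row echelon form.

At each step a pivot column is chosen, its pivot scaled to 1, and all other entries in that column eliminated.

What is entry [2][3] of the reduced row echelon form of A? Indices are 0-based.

pivot(0,0)=3: scale R0 → (1, -2/3, -2/3, 1/3)
  clear (1,0): R1 −= (2)R0 → (0, -8/3, -5/3, -11/3)
  clear (2,0): R2 −= (4)R0 → (0, -4/3, 8/3, -1/3)
pivot(1,1)=-8/3: scale R1 → (0, 1, 5/8, 11/8)
  clear (0,1): R0 −= (-2/3)R1 → (1, 0, -1/4, 5/4)
  clear (2,1): R2 −= (-4/3)R1 → (0, 0, 7/2, 3/2)
pivot(2,2)=7/2: scale R2 → (0, 0, 1, 3/7)
  clear (0,2): R0 −= (-1/4)R2 → (1, 0, 0, 19/14)
  clear (1,2): R1 −= (5/8)R2 → (0, 1, 0, 31/28)

M[2][3] = 3/7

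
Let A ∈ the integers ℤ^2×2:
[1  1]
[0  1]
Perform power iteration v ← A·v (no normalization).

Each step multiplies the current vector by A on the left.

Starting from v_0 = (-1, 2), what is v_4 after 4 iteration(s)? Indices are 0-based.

v_4 = (7, 2)

v_0 = (-1, 2).
v_1 = A·v_0 = (1, 2).
v_2 = A·v_1 = (3, 2).
v_3 = A·v_2 = (5, 2).
v_4 = A·v_3 = (7, 2).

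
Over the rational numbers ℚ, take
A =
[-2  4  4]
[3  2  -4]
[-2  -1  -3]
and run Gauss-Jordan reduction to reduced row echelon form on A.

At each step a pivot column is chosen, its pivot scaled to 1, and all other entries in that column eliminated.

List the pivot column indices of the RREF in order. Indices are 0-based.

pivot columns: 0, 1, 2

[1] R0 /= -2  ⇒  (1, -2, -2)
     R1 -= 3·R0  ⇒  (0, 8, 2)
     R2 -= -2·R0  ⇒  (0, -5, -7)
[2] R1 /= 8  ⇒  (0, 1, 1/4)
     R0 -= -2·R1  ⇒  (1, 0, -3/2)
     R2 -= -5·R1  ⇒  (0, 0, -23/4)
[3] R2 /= -23/4  ⇒  (0, 0, 1)
     R0 -= -3/2·R2  ⇒  (1, 0, 0)
     R1 -= 1/4·R2  ⇒  (0, 1, 0)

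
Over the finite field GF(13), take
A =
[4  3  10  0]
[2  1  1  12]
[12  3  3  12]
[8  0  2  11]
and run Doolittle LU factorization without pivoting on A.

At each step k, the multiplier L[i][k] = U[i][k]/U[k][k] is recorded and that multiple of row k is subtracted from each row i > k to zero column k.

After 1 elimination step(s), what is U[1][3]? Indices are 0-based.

[col 0] pivot 4
  R1 -= 7*R0 → (0, 6, 9, 12)  (L[1][0] := 7)
  R2 -= 3*R0 → (0, 7, 12, 12)  (L[2][0] := 3)
  R3 -= 2*R0 → (0, 7, 8, 11)  (L[3][0] := 2)

U[1][3] = 12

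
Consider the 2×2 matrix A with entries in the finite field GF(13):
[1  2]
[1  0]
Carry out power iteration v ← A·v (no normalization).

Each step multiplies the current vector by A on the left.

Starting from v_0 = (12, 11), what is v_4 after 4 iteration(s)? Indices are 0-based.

v_0 = (12, 11).
v_1 = A·v_0 = (8, 12).
v_2 = A·v_1 = (6, 8).
v_3 = A·v_2 = (9, 6).
v_4 = A·v_3 = (8, 9).

v_4 = (8, 9)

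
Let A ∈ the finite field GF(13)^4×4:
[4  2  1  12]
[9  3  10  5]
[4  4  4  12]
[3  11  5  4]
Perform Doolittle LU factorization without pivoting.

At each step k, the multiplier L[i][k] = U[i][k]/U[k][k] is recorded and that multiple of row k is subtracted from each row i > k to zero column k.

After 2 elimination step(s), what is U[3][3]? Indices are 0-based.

Step 1: pivot at (0,0) is 4.
  row1 ← row1 − (12)·row0  ⇒  L[1][0]=12, U row1=(0, 5, 11, 4)
  row2 ← row2 − (1)·row0  ⇒  L[2][0]=1, U row2=(0, 2, 3, 0)
  row3 ← row3 − (4)·row0  ⇒  L[3][0]=4, U row3=(0, 3, 1, 8)
Step 2: pivot at (1,1) is 5.
  row2 ← row2 − (3)·row1  ⇒  L[2][1]=3, U row2=(0, 0, 9, 1)
  row3 ← row3 − (11)·row1  ⇒  L[3][1]=11, U row3=(0, 0, 10, 3)

U[3][3] = 3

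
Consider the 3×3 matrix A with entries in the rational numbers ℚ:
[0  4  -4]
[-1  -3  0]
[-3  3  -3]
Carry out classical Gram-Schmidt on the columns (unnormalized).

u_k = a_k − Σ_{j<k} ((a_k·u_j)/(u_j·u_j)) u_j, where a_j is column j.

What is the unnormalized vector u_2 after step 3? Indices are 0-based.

Step 1: u_0 = a_0 = (0, -1, -3).
Step 2: u_1 = a_1 − (-3/5)·u_0 = (4, -18/5, 6/5).
Step 3: u_2 = a_2 − (9/10)·u_0 − (-49/76)·u_1 = (-27/19, -27/19, 9/19).

u_2 = (-27/19, -27/19, 9/19)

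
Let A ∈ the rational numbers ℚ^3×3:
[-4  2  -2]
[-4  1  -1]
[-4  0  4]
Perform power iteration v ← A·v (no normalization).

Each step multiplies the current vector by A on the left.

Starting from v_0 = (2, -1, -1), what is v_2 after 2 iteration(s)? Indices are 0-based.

v_0 = (2, -1, -1).
v_1 = A·v_0 = (-8, -8, -12).
v_2 = A·v_1 = (40, 36, -16).

v_2 = (40, 36, -16)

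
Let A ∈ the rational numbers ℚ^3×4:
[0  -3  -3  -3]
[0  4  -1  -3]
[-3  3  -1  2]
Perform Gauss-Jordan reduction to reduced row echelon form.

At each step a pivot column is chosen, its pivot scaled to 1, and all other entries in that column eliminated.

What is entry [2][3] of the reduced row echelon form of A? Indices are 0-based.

step 1: exchange rows 0,2
step 1: normalize row 0 (÷-3) = (1, -1, 1/3, -2/3)
step 2: normalize row 1 (÷4) = (0, 1, -1/4, -3/4)
  row 0: subtract -1×row1 = (1, 0, 1/12, -17/12)
  row 2: subtract -3×row1 = (0, 0, -15/4, -21/4)
step 3: normalize row 2 (÷-15/4) = (0, 0, 1, 7/5)
  row 0: subtract 1/12×row2 = (1, 0, 0, -23/15)
  row 1: subtract -1/4×row2 = (0, 1, 0, -2/5)

M[2][3] = 7/5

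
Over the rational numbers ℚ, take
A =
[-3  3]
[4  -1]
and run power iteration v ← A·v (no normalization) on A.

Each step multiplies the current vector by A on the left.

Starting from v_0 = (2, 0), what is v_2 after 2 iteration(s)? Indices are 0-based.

v_2 = (42, -32)

v_0 = (2, 0).
v_1 = A·v_0 = (-6, 8).
v_2 = A·v_1 = (42, -32).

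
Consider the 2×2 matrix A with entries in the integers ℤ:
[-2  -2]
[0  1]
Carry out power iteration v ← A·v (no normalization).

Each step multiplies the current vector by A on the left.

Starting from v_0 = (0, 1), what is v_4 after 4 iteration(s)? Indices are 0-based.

v_4 = (10, 1)

v_0 = (0, 1).
v_1 = A·v_0 = (-2, 1).
v_2 = A·v_1 = (2, 1).
v_3 = A·v_2 = (-6, 1).
v_4 = A·v_3 = (10, 1).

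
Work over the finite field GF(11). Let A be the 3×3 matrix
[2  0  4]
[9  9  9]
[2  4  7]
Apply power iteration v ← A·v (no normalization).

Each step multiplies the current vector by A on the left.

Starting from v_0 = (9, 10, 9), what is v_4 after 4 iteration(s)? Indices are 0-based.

v_0 = (9, 10, 9).
v_1 = A·v_0 = (10, 10, 0).
v_2 = A·v_1 = (9, 4, 5).
v_3 = A·v_2 = (5, 8, 3).
v_4 = A·v_3 = (0, 1, 8).

v_4 = (0, 1, 8)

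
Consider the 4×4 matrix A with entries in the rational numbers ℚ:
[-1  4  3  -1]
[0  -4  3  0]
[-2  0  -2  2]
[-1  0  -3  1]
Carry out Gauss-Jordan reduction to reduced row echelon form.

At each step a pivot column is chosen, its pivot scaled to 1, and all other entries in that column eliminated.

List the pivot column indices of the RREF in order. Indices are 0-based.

[1] R0 /= -1  ⇒  (1, -4, -3, 1)
     R2 -= -2·R0  ⇒  (0, -8, -8, 4)
     R3 -= -1·R0  ⇒  (0, -4, -6, 2)
[2] R1 /= -4  ⇒  (0, 1, -3/4, 0)
     R0 -= -4·R1  ⇒  (1, 0, -6, 1)
     R2 -= -8·R1  ⇒  (0, 0, -14, 4)
     R3 -= -4·R1  ⇒  (0, 0, -9, 2)
[3] R2 /= -14  ⇒  (0, 0, 1, -2/7)
     R0 -= -6·R2  ⇒  (1, 0, 0, -5/7)
     R1 -= -3/4·R2  ⇒  (0, 1, 0, -3/14)
     R3 -= -9·R2  ⇒  (0, 0, 0, -4/7)
[4] R3 /= -4/7  ⇒  (0, 0, 0, 1)
     R0 -= -5/7·R3  ⇒  (1, 0, 0, 0)
     R1 -= -3/14·R3  ⇒  (0, 1, 0, 0)
     R2 -= -2/7·R3  ⇒  (0, 0, 1, 0)

pivot columns: 0, 1, 2, 3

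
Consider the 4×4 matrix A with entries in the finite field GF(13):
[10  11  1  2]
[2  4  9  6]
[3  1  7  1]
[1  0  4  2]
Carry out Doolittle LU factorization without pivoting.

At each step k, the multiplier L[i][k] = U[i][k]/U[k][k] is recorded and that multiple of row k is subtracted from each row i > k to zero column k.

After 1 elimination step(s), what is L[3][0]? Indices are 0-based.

[col 0] pivot 10
  R1 -= 8*R0 → (0, 7, 1, 3)  (L[1][0] := 8)
  R2 -= 12*R0 → (0, 12, 8, 3)  (L[2][0] := 12)
  R3 -= 4*R0 → (0, 8, 0, 7)  (L[3][0] := 4)

L[3][0] = 4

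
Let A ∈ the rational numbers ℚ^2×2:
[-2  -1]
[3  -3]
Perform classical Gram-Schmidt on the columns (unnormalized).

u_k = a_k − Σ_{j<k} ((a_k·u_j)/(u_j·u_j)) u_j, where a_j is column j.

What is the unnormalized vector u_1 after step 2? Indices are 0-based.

u_1 = (-27/13, -18/13)

Step 1: u_0 = a_0 = (-2, 3).
Step 2: u_1 = a_1 − (-7/13)·u_0 = (-27/13, -18/13).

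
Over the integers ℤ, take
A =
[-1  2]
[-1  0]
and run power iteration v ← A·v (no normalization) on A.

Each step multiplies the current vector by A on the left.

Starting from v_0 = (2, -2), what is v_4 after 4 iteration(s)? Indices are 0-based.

v_4 = (-14, -10)

v_0 = (2, -2).
v_1 = A·v_0 = (-6, -2).
v_2 = A·v_1 = (2, 6).
v_3 = A·v_2 = (10, -2).
v_4 = A·v_3 = (-14, -10).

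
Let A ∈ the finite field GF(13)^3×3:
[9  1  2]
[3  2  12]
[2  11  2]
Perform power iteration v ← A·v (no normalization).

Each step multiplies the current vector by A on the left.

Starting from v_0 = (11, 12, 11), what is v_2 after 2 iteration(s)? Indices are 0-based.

v_0 = (11, 12, 11).
v_1 = A·v_0 = (3, 7, 7).
v_2 = A·v_1 = (9, 3, 6).

v_2 = (9, 3, 6)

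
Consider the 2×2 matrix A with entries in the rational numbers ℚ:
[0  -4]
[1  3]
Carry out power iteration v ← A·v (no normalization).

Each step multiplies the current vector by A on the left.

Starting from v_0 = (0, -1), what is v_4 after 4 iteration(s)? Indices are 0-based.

v_4 = (12, 11)

v_0 = (0, -1).
v_1 = A·v_0 = (4, -3).
v_2 = A·v_1 = (12, -5).
v_3 = A·v_2 = (20, -3).
v_4 = A·v_3 = (12, 11).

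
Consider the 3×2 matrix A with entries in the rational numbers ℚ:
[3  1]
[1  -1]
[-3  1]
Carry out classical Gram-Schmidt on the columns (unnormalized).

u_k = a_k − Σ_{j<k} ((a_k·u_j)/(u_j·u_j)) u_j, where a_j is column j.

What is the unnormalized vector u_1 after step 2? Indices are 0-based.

Step 1: u_0 = a_0 = (3, 1, -3).
Step 2: u_1 = a_1 − (-1/19)·u_0 = (22/19, -18/19, 16/19).

u_1 = (22/19, -18/19, 16/19)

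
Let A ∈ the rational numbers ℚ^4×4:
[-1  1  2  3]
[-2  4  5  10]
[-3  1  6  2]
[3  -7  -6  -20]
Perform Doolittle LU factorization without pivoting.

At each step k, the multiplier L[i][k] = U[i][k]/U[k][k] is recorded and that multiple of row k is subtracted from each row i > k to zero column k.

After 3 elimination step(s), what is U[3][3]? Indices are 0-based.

k=0: U[0][0]=-1
  eliminate (1,0): mult=2, new row 1: (0, 2, 1, 4); set L[1][0]=2
  eliminate (2,0): mult=3, new row 2: (0, -2, 0, -7); set L[2][0]=3
  eliminate (3,0): mult=-3, new row 3: (0, -4, 0, -11); set L[3][0]=-3
k=1: U[1][1]=2
  eliminate (2,1): mult=-1, new row 2: (0, 0, 1, -3); set L[2][1]=-1
  eliminate (3,1): mult=-2, new row 3: (0, 0, 2, -3); set L[3][1]=-2
k=2: U[2][2]=1
  eliminate (3,2): mult=2, new row 3: (0, 0, 0, 3); set L[3][2]=2

U[3][3] = 3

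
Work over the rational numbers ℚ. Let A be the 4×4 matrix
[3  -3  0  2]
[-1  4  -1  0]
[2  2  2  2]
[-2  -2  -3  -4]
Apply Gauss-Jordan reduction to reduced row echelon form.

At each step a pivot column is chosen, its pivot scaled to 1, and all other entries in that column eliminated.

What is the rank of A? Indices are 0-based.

rank = 4

step 1: normalize row 0 (÷3) = (1, -1, 0, 2/3)
  row 1: subtract -1×row0 = (0, 3, -1, 2/3)
  row 2: subtract 2×row0 = (0, 4, 2, 2/3)
  row 3: subtract -2×row0 = (0, -4, -3, -8/3)
step 2: normalize row 1 (÷3) = (0, 1, -1/3, 2/9)
  row 0: subtract -1×row1 = (1, 0, -1/3, 8/9)
  row 2: subtract 4×row1 = (0, 0, 10/3, -2/9)
  row 3: subtract -4×row1 = (0, 0, -13/3, -16/9)
step 3: normalize row 2 (÷10/3) = (0, 0, 1, -1/15)
  row 0: subtract -1/3×row2 = (1, 0, 0, 13/15)
  row 1: subtract -1/3×row2 = (0, 1, 0, 1/5)
  row 3: subtract -13/3×row2 = (0, 0, 0, -31/15)
step 4: normalize row 3 (÷-31/15) = (0, 0, 0, 1)
  row 0: subtract 13/15×row3 = (1, 0, 0, 0)
  row 1: subtract 1/5×row3 = (0, 1, 0, 0)
  row 2: subtract -1/15×row3 = (0, 0, 1, 0)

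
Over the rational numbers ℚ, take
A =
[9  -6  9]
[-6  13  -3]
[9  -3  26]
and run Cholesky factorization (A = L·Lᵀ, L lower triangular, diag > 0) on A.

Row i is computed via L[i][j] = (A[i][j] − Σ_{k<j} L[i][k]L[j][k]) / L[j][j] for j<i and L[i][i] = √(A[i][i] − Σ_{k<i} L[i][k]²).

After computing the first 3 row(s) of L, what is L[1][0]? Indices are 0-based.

L[1][0] = -2

Step 1: L[0][0] = √(9) = 3.
  L[1][0] = (-6) / L[0][0] = -2.
Step 2: L[1][1] = √(9) = 3.
  L[2][0] = (9) / L[0][0] = 3.
  L[2][1] = (3) / L[1][1] = 1.
Step 3: L[2][2] = √(16) = 4.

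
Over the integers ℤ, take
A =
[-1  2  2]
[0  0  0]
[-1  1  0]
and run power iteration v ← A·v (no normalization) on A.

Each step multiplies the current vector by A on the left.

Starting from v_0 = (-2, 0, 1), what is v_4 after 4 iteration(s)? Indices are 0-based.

v_0 = (-2, 0, 1).
v_1 = A·v_0 = (4, 0, 2).
v_2 = A·v_1 = (0, 0, -4).
v_3 = A·v_2 = (-8, 0, 0).
v_4 = A·v_3 = (8, 0, 8).

v_4 = (8, 0, 8)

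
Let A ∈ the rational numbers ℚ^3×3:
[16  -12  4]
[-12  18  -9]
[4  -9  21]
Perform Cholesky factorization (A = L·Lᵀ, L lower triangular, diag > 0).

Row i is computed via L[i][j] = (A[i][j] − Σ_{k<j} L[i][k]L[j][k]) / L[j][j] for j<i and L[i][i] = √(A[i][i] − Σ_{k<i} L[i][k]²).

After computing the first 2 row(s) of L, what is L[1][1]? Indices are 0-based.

Step 1: L[0][0] = √(16) = 4.
  L[1][0] = (-12) / L[0][0] = -3.
Step 2: L[1][1] = √(9) = 3.

L[1][1] = 3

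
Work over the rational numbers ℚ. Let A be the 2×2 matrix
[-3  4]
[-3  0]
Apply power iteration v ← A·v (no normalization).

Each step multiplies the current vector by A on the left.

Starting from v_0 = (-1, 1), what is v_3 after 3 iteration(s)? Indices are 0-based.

v_0 = (-1, 1).
v_1 = A·v_0 = (7, 3).
v_2 = A·v_1 = (-9, -21).
v_3 = A·v_2 = (-57, 27).

v_3 = (-57, 27)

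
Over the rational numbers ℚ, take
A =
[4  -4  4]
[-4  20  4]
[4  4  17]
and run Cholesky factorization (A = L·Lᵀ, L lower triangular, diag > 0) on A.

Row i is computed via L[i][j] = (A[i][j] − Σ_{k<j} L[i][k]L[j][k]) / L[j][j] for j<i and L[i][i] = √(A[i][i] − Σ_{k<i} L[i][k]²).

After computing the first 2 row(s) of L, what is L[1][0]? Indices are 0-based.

L[1][0] = -2

Step 1: L[0][0] = √(4) = 2.
  L[1][0] = (-4) / L[0][0] = -2.
Step 2: L[1][1] = √(16) = 4.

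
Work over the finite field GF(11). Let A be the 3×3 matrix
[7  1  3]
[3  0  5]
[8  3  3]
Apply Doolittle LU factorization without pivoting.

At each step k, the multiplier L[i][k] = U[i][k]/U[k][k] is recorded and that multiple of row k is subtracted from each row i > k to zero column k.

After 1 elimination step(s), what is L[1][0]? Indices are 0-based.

L[1][0] = 2

Step 1: pivot at (0,0) is 7.
  row1 ← row1 − (2)·row0  ⇒  L[1][0]=2, U row1=(0, 9, 10)
  row2 ← row2 − (9)·row0  ⇒  L[2][0]=9, U row2=(0, 5, 9)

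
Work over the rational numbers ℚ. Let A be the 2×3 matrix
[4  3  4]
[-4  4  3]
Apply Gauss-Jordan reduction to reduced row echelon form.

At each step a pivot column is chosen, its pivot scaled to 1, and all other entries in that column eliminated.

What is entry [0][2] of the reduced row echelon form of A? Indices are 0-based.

M[0][2] = 1/4

step 1: normalize row 0 (÷4) = (1, 3/4, 1)
  row 1: subtract -4×row0 = (0, 7, 7)
step 2: normalize row 1 (÷7) = (0, 1, 1)
  row 0: subtract 3/4×row1 = (1, 0, 1/4)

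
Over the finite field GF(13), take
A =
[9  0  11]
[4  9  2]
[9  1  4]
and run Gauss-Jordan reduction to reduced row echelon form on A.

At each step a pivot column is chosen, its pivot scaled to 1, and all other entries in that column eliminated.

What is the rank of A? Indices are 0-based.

[1] R0 /= 9  ⇒  (1, 0, 7)
     R1 -= 4·R0  ⇒  (0, 9, 0)
     R2 -= 9·R0  ⇒  (0, 1, 6)
[2] R1 /= 9  ⇒  (0, 1, 0)
     R2 -= 1·R1  ⇒  (0, 0, 6)
[3] R2 /= 6  ⇒  (0, 0, 1)
     R0 -= 7·R2  ⇒  (1, 0, 0)

rank = 3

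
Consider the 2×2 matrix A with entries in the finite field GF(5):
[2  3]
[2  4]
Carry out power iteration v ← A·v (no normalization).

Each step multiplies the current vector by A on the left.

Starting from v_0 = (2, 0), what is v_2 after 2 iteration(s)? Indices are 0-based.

v_2 = (0, 4)

v_0 = (2, 0).
v_1 = A·v_0 = (4, 4).
v_2 = A·v_1 = (0, 4).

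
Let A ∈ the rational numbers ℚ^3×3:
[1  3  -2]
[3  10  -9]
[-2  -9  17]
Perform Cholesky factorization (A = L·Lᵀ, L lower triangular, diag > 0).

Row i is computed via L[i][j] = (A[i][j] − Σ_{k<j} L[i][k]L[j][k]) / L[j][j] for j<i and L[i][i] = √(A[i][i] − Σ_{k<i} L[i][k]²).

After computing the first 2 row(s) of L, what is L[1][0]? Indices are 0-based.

Step 1: L[0][0] = √(1) = 1.
  L[1][0] = (3) / L[0][0] = 3.
Step 2: L[1][1] = √(1) = 1.

L[1][0] = 3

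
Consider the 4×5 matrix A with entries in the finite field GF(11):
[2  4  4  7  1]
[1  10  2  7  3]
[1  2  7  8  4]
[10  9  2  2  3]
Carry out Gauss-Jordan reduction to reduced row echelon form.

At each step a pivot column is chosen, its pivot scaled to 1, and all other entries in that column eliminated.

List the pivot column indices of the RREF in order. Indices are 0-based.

pivot(0,0)=2: scale R0 → (1, 2, 2, 9, 6)
  clear (1,0): R1 −= (1)R0 → (0, 8, 0, 9, 8)
  clear (2,0): R2 −= (1)R0 → (0, 0, 5, 10, 9)
  clear (3,0): R3 −= (10)R0 → (0, 0, 4, 0, 9)
pivot(1,1)=8: scale R1 → (0, 1, 0, 8, 1)
  clear (0,1): R0 −= (2)R1 → (1, 0, 2, 4, 4)
pivot(2,2)=5: scale R2 → (0, 0, 1, 2, 4)
  clear (0,2): R0 −= (2)R2 → (1, 0, 0, 0, 7)
  clear (3,2): R3 −= (4)R2 → (0, 0, 0, 3, 4)
pivot(3,3)=3: scale R3 → (0, 0, 0, 1, 5)
  clear (1,3): R1 −= (8)R3 → (0, 1, 0, 0, 5)
  clear (2,3): R2 −= (2)R3 → (0, 0, 1, 0, 5)

pivot columns: 0, 1, 2, 3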